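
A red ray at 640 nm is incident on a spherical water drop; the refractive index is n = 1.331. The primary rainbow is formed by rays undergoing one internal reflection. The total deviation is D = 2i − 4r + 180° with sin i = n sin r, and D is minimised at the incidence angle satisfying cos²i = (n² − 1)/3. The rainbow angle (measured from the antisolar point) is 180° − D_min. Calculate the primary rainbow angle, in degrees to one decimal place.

42.4°

cos²i = (1.77156 − 1)/3 = 0.25719; i = arccos(0.50714) = 59.527°.
sin r = sin 59.527°/1.331 = 0.64753; r = 40.356°.
D_min = 2·59.527° − 4·40.356° + 180° = 137.630°.
Rainbow angle = 180° − D_min = 42.370°.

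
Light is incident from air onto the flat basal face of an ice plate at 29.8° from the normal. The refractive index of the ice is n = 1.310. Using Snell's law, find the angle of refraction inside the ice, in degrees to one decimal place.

Snell: sin θ_r = sin θ_i / n = sin 29.8° / 1.310 = 0.4970 / 1.310 = 0.3794.
θ_r = arcsin(0.3794) = 22.29°.

22.3°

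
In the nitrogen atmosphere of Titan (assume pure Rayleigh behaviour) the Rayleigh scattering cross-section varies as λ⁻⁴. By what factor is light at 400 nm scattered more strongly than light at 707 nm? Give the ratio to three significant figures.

9.76

Rayleigh scattering ∝ λ⁻⁴, so the ratio of coefficients is the inverse fourth power of the wavelength ratio.
σ(400)/σ(707) = (707/400)⁴ = (1.7675)⁴ = 9.76.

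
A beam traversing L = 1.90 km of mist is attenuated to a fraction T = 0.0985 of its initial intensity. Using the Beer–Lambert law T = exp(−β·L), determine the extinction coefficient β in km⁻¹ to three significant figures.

Beer–Lambert: T = exp(−βL) ⇒ β = −ln(T)/L = −ln(0.0985)/1.90 = 2.3177/1.90 = 1.22 km⁻¹.

1.22 km⁻¹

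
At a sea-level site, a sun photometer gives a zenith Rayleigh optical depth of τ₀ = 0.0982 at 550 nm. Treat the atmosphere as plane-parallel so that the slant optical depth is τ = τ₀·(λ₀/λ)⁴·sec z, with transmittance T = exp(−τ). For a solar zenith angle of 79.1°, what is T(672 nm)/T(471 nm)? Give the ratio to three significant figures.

Airmass: sec 79.1° = 5.2883.
τ(672 nm) = 0.0982 × (550/672)⁴ × 5.2883 = 0.0982 × 0.4487 × 5.2883 = 0.2330.
τ(471 nm) = 0.0982 × (550/471)⁴ × 5.2883 = 0.0982 × 1.8594 × 5.2883 = 0.9656.
T(672)/T(471) = exp(τ_B − τ_A) = exp(0.7326) = 2.0804.

2.08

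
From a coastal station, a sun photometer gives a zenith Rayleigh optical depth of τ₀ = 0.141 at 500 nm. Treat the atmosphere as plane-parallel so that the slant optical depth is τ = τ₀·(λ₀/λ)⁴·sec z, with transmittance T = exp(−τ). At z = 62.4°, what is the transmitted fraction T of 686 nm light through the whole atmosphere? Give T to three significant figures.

sec 62.4° = 2.1584.
τ = 0.141 × (500/686)⁴ × 2.1584 = 0.141 × 0.2822 × 2.1584 = 0.0859.
T = exp(−0.0859) = 0.9177.

0.918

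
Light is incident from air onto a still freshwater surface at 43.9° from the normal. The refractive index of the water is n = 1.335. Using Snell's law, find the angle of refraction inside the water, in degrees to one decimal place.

31.3°

Snell: sin θ_r = sin θ_i / n = sin 43.9° / 1.335 = 0.6934 / 1.335 = 0.5194.
θ_r = arcsin(0.5194) = 31.29°.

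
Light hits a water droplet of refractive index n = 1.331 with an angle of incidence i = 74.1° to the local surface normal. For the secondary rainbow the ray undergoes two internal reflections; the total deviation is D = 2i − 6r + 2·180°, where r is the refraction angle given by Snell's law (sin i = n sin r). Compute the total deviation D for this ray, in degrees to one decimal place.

sin r = sin 74.1° / 1.331 = 0.9617/1.331 = 0.7226; r = 46.27°.
D = 2·74.1° − 6·46.27° + 2·180° = 148.20° − 277.60° + 360° = 230.60°.

230.6°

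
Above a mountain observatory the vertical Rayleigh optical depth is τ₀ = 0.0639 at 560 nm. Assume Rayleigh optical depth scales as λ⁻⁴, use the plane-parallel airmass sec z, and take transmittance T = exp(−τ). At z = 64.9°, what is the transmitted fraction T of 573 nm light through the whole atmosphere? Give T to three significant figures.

0.872

sec 64.9° = 2.3574.
τ = 0.0639 × (560/573)⁴ × 2.3574 = 0.0639 × 0.9123 × 2.3574 = 0.1374.
T = exp(−0.1374) = 0.8716.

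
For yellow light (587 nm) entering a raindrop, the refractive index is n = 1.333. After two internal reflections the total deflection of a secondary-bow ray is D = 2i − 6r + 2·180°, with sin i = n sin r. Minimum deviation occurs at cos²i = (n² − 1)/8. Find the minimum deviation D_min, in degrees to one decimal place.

230.9°

cos²i = (1.77689 − 1)/8 = 0.09711; i = arccos(0.31163) = 71.843°.
sin r = sin 71.843°/1.333 = 0.71283; r = 45.466°.
D_min = 2·71.843° − 6·45.466° + 360° = 230.891°.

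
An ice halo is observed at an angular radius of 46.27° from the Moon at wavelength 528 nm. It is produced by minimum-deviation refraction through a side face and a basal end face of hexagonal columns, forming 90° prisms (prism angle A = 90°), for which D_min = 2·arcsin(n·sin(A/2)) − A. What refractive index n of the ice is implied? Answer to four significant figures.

Rearranging: n = sin((D_min + A)/2) / sin(A/2).
(D_min + A)/2 = (46.27° + 90°)/2 = 68.135°.
n = sin 68.135° / sin 45° = 0.9281 / 0.7071 = 1.3125.

1.312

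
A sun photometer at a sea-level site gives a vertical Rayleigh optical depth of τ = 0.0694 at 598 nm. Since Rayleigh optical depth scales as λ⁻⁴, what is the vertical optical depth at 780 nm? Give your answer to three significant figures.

τ(780 nm) = τ(598 nm) × (598/780)⁴ = 0.0694 × (0.7667)⁴ = 0.0694 × 0.3455 = 0.0240.

0.0240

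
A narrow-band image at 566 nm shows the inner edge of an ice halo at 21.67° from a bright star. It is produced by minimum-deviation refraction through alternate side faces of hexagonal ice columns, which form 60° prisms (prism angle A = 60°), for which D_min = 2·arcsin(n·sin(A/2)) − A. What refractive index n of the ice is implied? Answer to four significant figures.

Rearranging: n = sin((D_min + A)/2) / sin(A/2).
(D_min + A)/2 = (21.67° + 60°)/2 = 40.835°.
n = sin 40.835° / sin 30° = 0.6539 / 0.5000 = 1.3078.

1.308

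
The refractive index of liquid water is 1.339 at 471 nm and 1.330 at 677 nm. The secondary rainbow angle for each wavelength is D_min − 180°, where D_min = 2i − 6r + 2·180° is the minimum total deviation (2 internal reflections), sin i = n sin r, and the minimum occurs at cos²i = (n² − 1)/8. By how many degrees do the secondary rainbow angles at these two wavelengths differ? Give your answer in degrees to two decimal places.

At 471 nm (n = 1.339): cos²i = 0.09912 → i = 71.650°, r = 45.141°, D_min = 232.451°, rainbow angle = 52.451°.
At 677 nm (n = 1.330): cos²i = 0.09611 → i = 71.940°, r = 45.630°, D_min = 230.101°, rainbow angle = 50.101°.
Angular width = |52.451° − 50.101°| = 2.350°.

2.35°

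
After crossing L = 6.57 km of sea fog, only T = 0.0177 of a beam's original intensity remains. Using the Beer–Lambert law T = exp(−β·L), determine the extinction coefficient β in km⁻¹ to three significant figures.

Beer–Lambert: T = exp(−βL) ⇒ β = −ln(T)/L = −ln(0.0177)/6.57 = 4.0342/6.57 = 0.614 km⁻¹.

0.614 km⁻¹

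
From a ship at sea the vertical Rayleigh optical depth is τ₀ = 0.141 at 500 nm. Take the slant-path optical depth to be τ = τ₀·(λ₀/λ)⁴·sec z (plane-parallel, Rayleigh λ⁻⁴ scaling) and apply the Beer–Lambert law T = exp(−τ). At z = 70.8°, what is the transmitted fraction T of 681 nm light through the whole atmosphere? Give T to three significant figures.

sec 70.8° = 3.0407.
τ = 0.141 × (500/681)⁴ × 3.0407 = 0.141 × 0.2906 × 3.0407 = 0.1246.
T = exp(−0.1246) = 0.8829.

0.883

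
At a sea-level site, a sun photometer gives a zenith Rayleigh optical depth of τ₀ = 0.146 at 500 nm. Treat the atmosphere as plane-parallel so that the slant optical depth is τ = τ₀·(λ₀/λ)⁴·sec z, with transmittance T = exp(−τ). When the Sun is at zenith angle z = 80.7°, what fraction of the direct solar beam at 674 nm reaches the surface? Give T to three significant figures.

0.761

sec 80.7° = 6.1880.
τ = 0.146 × (500/674)⁴ × 6.1880 = 0.146 × 0.3029 × 6.1880 = 0.2736.
T = exp(−0.2736) = 0.7606.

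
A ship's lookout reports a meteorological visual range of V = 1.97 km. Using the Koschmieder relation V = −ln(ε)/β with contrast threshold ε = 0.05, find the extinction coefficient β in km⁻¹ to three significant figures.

β = −ln(0.05) / V = 2.996 / 1.97 = 1.5207 km⁻¹.

1.52 km⁻¹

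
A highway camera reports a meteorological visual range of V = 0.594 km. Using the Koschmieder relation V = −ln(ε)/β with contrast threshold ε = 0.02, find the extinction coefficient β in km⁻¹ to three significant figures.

6.59 km⁻¹

β = −ln(0.02) / V = 3.912 / 0.594 = 6.5859 km⁻¹.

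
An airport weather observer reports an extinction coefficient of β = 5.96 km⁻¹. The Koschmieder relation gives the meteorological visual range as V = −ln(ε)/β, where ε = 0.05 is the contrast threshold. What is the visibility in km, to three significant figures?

0.503 km

V = −ln(0.05) / 5.96 = 2.996 / 5.96 = 0.5026 km.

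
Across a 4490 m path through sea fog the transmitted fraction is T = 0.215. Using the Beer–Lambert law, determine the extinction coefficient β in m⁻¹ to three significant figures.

0.000342 m⁻¹

Beer–Lambert: T = exp(−βL) ⇒ β = −ln(T)/L = −ln(0.215)/4490 = 1.5371/4490 = 0.0003423 m⁻¹.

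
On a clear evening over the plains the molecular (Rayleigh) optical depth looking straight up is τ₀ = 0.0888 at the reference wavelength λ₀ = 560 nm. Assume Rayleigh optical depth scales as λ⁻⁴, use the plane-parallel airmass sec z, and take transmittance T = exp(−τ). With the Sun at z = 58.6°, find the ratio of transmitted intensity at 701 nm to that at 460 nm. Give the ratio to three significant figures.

1.36

Airmass: sec 58.6° = 1.9194.
τ(701 nm) = 0.0888 × (560/701)⁴ × 1.9194 = 0.0888 × 0.4073 × 1.9194 = 0.0694.
τ(460 nm) = 0.0888 × (560/460)⁴ × 1.9194 = 0.0888 × 2.1964 × 1.9194 = 0.3744.
T(701)/T(460) = exp(τ_B − τ_A) = exp(0.3049) = 1.3566.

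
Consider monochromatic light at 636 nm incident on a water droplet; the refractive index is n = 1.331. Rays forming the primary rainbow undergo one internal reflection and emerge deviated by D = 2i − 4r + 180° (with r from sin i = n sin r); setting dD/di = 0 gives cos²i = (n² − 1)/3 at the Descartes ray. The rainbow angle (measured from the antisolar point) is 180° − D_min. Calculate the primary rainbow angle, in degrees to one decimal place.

cos²i = (1.77156 − 1)/3 = 0.25719; i = arccos(0.50714) = 59.527°.
sin r = sin 59.527°/1.331 = 0.64753; r = 40.356°.
D_min = 2·59.527° − 4·40.356° + 180° = 137.630°.
Rainbow angle = 180° − D_min = 42.370°.

42.4°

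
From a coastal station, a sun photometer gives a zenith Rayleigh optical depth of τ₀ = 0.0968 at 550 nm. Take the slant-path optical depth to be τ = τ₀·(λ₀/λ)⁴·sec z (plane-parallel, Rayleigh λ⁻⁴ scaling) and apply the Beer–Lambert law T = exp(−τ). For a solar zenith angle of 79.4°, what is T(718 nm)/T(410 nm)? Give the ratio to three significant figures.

Airmass: sec 79.4° = 5.4362.
τ(718 nm) = 0.0968 × (550/718)⁴ × 5.4362 = 0.0968 × 0.3443 × 5.4362 = 0.1812.
τ(410 nm) = 0.0968 × (550/410)⁴ × 5.4362 = 0.0968 × 3.2383 × 5.4362 = 1.7041.
T(718)/T(410) = exp(τ_B − τ_A) = exp(1.5229) = 4.5854.

4.59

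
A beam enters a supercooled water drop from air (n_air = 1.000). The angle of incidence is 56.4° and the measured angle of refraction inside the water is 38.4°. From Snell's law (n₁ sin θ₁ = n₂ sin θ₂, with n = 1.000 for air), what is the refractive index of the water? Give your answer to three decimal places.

n = sin θ_i / sin θ_r = sin 56.4° / sin 38.4° = 0.8329 / 0.6211 = 1.3409.

1.341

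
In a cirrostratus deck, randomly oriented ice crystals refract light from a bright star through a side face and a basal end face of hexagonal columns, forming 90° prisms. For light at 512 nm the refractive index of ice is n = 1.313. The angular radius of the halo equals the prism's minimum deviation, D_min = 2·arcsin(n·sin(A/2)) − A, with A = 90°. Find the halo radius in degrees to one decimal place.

n·sin(A/2) = 1.313 × sin 45° = 1.313 × 0.7071 = 0.9284.
D_min = 2·arcsin(0.9284) − 90° = 2 × 68.192° − 90° = 46.383°.

46.4°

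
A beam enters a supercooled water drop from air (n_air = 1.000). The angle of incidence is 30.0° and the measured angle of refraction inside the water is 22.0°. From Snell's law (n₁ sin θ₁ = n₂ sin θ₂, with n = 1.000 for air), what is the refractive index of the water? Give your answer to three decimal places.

n = sin θ_i / sin θ_r = sin 30.0° / sin 22.0° = 0.5000 / 0.3746 = 1.3347.

1.335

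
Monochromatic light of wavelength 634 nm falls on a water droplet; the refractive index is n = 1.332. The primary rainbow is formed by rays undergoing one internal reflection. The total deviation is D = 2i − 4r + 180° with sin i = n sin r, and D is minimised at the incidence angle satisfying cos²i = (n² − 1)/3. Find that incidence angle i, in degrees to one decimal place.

cos²i = (1.332² − 1)/3 = (1.77422 − 1)/3 = 0.25807.
cos i = 0.50801, so i = 59.469°.

59.5°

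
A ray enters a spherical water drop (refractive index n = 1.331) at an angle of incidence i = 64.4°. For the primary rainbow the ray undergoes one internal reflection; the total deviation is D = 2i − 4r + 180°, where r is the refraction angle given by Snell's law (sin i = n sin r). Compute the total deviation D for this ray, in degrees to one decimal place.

138.2°

sin r = sin 64.4° / 1.331 = 0.9018/1.331 = 0.6776; r = 42.65°.
D = 2·64.4° − 4·42.65° + 180° = 128.80° − 170.61° + 180° = 138.19°.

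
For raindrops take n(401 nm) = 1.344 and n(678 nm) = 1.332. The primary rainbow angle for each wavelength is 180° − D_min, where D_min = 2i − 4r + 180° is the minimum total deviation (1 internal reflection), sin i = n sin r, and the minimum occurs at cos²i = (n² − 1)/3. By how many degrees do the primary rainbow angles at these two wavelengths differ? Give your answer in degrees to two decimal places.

1.72°

At 401 nm (n = 1.344): cos²i = 0.26878 → i = 58.772°, r = 39.512°, D_min = 139.495°, rainbow angle = 40.505°.
At 678 nm (n = 1.332): cos²i = 0.25807 → i = 59.469°, r = 40.290°, D_min = 137.776°, rainbow angle = 42.224°.
Angular width = |40.505° − 42.224°| = 1.719°.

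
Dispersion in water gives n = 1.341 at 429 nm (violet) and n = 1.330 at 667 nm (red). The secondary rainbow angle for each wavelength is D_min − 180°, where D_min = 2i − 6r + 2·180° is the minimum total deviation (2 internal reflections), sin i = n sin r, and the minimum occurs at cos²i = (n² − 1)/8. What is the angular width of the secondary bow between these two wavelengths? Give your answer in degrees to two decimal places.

2.86°

At 429 nm (n = 1.341): cos²i = 0.09979 → i = 71.586°, r = 45.034°, D_min = 232.966°, rainbow angle = 52.966°.
At 667 nm (n = 1.330): cos²i = 0.09611 → i = 71.940°, r = 45.630°, D_min = 230.101°, rainbow angle = 50.101°.
Angular width = |52.966° − 50.101°| = 2.865°.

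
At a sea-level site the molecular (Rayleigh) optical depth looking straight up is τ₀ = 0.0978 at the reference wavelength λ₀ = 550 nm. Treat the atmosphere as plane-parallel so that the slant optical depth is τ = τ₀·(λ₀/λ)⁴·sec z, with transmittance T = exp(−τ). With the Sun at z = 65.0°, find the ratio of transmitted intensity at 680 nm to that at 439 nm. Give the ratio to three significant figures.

Airmass: sec 65.0° = 2.3662.
τ(680 nm) = 0.0978 × (550/680)⁴ × 2.3662 = 0.0978 × 0.4280 × 2.3662 = 0.0990.
τ(439 nm) = 0.0978 × (550/439)⁴ × 2.3662 = 0.0978 × 2.4637 × 2.3662 = 0.5701.
T(680)/T(439) = exp(τ_B − τ_A) = exp(0.4711) = 1.6018.

1.60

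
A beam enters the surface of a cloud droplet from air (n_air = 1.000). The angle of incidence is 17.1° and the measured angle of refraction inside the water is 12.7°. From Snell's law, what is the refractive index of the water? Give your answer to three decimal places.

1.337

n = sin θ_i / sin θ_r = sin 17.1° / sin 12.7° = 0.2940 / 0.2198 = 1.3375.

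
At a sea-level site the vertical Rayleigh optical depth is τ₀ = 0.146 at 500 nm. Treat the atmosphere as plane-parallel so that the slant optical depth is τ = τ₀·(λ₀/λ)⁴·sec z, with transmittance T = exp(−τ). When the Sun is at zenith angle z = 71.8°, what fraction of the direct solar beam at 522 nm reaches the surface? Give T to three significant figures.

0.675

sec 71.8° = 3.2017.
τ = 0.146 × (500/522)⁴ × 3.2017 = 0.146 × 0.8418 × 3.2017 = 0.3935.
T = exp(−0.3935) = 0.6747.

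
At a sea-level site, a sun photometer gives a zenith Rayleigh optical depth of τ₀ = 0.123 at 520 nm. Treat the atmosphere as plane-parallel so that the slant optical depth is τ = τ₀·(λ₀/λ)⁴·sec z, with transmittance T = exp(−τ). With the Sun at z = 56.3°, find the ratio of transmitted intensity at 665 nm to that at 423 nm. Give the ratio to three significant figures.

1.53

Airmass: sec 56.3° = 1.8023.
τ(665 nm) = 0.123 × (520/665)⁴ × 1.8023 = 0.123 × 0.3739 × 1.8023 = 0.0829.
τ(423 nm) = 0.123 × (520/423)⁴ × 1.8023 = 0.123 × 2.2838 × 1.8023 = 0.5063.
T(665)/T(423) = exp(τ_B − τ_A) = exp(0.4234) = 1.5271.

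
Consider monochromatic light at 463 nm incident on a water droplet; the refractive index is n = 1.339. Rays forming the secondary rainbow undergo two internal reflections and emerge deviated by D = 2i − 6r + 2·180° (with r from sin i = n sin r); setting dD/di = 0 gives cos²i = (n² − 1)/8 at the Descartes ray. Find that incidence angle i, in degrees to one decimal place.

cos²i = (1.339² − 1)/8 = (1.79292 − 1)/8 = 0.09912.
cos i = 0.31483, so i = 71.650°.

71.6°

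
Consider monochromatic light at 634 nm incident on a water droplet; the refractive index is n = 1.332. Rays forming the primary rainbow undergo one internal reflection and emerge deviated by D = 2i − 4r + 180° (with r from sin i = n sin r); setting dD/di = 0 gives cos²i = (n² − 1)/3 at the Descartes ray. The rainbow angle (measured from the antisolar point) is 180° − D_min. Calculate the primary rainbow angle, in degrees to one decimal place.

cos²i = (1.77422 − 1)/3 = 0.25807; i = arccos(0.50801) = 59.469°.
sin r = sin 59.469°/1.332 = 0.64666; r = 40.290°.
D_min = 2·59.469° − 4·40.290° + 180° = 137.776°.
Rainbow angle = 180° − D_min = 42.224°.

42.2°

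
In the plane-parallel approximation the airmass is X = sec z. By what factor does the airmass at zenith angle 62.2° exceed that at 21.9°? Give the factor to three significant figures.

X(62.2°)/X(21.9°) = sec 62.2° / sec 21.9° = cos 21.9° / cos 62.2° = 0.9278/0.4664 = 1.9894.

1.99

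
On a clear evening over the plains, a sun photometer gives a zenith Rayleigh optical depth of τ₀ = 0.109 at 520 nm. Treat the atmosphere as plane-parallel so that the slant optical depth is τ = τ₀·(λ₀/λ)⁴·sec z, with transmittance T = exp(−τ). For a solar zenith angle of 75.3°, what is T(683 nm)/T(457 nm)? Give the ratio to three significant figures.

Airmass: sec 75.3° = 3.9408.
τ(683 nm) = 0.109 × (520/683)⁴ × 3.9408 = 0.109 × 0.3360 × 3.9408 = 0.1443.
τ(457 nm) = 0.109 × (520/457)⁴ × 3.9408 = 0.109 × 1.6763 × 3.9408 = 0.7200.
T(683)/T(457) = exp(τ_B − τ_A) = exp(0.5757) = 1.7784.

1.78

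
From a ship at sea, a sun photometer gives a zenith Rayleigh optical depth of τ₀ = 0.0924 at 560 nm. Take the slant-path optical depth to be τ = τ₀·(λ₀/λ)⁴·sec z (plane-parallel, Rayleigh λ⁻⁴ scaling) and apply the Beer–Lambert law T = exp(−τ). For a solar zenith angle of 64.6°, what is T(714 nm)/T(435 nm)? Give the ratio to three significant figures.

1.67

Airmass: sec 64.6° = 2.3314.
τ(714 nm) = 0.0924 × (560/714)⁴ × 2.3314 = 0.0924 × 0.3784 × 2.3314 = 0.0815.
τ(435 nm) = 0.0924 × (560/435)⁴ × 2.3314 = 0.0924 × 2.7466 × 2.3314 = 0.5917.
T(714)/T(435) = exp(τ_B − τ_A) = exp(0.5101) = 1.6655.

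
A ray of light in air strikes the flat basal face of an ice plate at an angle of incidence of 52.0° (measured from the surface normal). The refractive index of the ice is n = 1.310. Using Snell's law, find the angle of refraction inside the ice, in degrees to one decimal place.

Snell: sin θ_r = sin θ_i / n = sin 52.0° / 1.310 = 0.7880 / 1.310 = 0.6015.
θ_r = arcsin(0.6015) = 36.98°.

37.0°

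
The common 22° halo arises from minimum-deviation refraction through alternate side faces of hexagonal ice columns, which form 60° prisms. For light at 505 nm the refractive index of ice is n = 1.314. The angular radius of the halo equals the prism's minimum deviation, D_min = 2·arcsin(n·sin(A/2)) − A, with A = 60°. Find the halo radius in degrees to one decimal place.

n·sin(A/2) = 1.314 × sin 30° = 1.314 × 0.5000 = 0.6570.
D_min = 2·arcsin(0.6570) − 60° = 2 × 41.071° − 60° = 22.143°.

22.1°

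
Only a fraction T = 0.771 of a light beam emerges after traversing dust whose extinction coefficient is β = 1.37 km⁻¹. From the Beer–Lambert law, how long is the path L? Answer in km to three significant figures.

0.190 km

Beer–Lambert: T = exp(−βL) ⇒ L = −ln(T)/β = −ln(0.771)/1.37 = 0.2601/1.37 = 0.1898 km.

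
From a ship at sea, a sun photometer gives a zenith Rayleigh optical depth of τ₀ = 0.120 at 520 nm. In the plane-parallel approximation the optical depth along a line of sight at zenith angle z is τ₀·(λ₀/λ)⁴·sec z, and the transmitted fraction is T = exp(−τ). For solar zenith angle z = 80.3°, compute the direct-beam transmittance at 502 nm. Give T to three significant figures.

sec 80.3° = 5.9351.
τ = 0.120 × (520/502)⁴ × 5.9351 = 0.120 × 1.1513 × 5.9351 = 0.8200.
T = exp(−0.8200) = 0.4404.

0.440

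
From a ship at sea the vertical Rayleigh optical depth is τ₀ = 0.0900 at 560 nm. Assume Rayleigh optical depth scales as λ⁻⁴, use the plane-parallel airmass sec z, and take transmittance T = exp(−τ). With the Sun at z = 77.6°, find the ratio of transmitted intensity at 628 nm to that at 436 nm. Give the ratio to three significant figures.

2.40

Airmass: sec 77.6° = 4.6569.
τ(628 nm) = 0.0900 × (560/628)⁴ × 4.6569 = 0.0900 × 0.6323 × 4.6569 = 0.2650.
τ(436 nm) = 0.0900 × (560/436)⁴ × 4.6569 = 0.0900 × 2.7215 × 4.6569 = 1.1406.
T(628)/T(436) = exp(τ_B − τ_A) = exp(0.8756) = 2.4004.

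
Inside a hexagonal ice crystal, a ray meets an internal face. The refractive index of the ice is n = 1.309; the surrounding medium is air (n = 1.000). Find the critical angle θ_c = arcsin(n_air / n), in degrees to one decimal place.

49.8°

sin θ_c = n_air / n = 1.000 / 1.309 = 0.7639.
θ_c = arcsin(0.7639) = 49.81°.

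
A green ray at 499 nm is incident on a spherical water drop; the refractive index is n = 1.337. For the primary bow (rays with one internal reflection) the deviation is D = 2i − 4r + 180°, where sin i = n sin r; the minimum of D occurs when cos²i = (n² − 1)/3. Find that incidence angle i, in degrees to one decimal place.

59.2°

cos²i = (1.337² − 1)/3 = (1.78757 − 1)/3 = 0.26252.
cos i = 0.51237, so i = 59.178°.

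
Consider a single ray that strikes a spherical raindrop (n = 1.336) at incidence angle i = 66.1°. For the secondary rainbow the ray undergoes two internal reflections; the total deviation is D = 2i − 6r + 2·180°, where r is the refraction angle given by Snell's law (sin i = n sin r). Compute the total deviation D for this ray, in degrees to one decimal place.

sin r = sin 66.1° / 1.336 = 0.9143/1.336 = 0.6843; r = 43.18°.
D = 2·66.1° − 6·43.18° + 2·180° = 132.20° − 259.09° + 360° = 233.11°.

233.1°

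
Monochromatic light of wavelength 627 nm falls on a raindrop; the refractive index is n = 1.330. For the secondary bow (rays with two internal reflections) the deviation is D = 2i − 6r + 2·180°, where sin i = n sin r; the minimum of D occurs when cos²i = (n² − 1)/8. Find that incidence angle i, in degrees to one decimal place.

71.9°

cos²i = (1.330² − 1)/8 = (1.76890 − 1)/8 = 0.09611.
cos i = 0.31002, so i = 71.940°.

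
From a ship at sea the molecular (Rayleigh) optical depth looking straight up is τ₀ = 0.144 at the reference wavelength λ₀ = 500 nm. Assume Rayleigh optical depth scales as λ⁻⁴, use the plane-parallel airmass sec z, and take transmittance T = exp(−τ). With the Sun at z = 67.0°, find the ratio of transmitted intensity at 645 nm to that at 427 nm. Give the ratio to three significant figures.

Airmass: sec 67.0° = 2.5593.
τ(645 nm) = 0.144 × (500/645)⁴ × 2.5593 = 0.144 × 0.3611 × 2.5593 = 0.1331.
τ(427 nm) = 0.144 × (500/427)⁴ × 2.5593 = 0.144 × 1.8800 × 2.5593 = 0.6929.
T(645)/T(427) = exp(τ_B − τ_A) = exp(0.5598) = 1.7503.

1.75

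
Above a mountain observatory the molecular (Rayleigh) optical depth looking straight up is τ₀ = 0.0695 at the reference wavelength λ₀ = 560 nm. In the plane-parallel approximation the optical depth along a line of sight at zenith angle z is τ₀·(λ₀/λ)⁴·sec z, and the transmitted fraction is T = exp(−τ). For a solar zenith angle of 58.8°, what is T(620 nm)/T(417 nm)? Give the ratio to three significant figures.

Airmass: sec 58.8° = 1.9304.
τ(620 nm) = 0.0695 × (560/620)⁴ × 1.9304 = 0.0695 × 0.6656 × 1.9304 = 0.0893.
τ(417 nm) = 0.0695 × (560/417)⁴ × 1.9304 = 0.0695 × 3.2524 × 1.9304 = 0.4364.
T(620)/T(417) = exp(τ_B − τ_A) = exp(0.3471) = 1.4149.

1.41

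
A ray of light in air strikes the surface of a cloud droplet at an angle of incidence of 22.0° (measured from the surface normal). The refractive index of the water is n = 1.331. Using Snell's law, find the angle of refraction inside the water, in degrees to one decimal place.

16.3°

Snell: sin θ_r = sin θ_i / n = sin 22.0° / 1.331 = 0.3746 / 1.331 = 0.2814.
θ_r = arcsin(0.2814) = 16.35°.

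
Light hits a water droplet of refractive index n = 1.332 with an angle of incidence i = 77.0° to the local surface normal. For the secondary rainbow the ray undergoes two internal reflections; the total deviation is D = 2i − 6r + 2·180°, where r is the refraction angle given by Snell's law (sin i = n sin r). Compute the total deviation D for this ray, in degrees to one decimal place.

231.9°

sin r = sin 77.0° / 1.332 = 0.9744/1.332 = 0.7315; r = 47.01°.
D = 2·77.0° − 6·47.01° + 2·180° = 154.00° − 282.08° + 360° = 231.92°.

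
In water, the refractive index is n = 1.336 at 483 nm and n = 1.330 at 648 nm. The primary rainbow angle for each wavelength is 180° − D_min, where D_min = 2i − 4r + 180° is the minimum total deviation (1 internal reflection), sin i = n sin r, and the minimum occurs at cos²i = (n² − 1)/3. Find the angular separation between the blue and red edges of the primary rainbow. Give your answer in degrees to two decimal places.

At 483 nm (n = 1.336): cos²i = 0.26163 → i = 59.236°, r = 40.029°, D_min = 138.356°, rainbow angle = 41.644°.
At 648 nm (n = 1.330): cos²i = 0.25630 → i = 59.585°, r = 40.422°, D_min = 137.484°, rainbow angle = 42.516°.
Angular width = |41.644° − 42.516°| = 0.873°.

0.87°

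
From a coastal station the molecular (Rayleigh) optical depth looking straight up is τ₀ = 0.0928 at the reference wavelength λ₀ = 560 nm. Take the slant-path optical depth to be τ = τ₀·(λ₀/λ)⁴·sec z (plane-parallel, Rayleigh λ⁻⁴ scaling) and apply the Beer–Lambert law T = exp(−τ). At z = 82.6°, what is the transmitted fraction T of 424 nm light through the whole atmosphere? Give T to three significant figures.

sec 82.6° = 7.7642.
τ = 0.0928 × (560/424)⁴ × 7.7642 = 0.0928 × 3.0429 × 7.7642 = 2.1925.
T = exp(−2.1925) = 0.1116.

0.112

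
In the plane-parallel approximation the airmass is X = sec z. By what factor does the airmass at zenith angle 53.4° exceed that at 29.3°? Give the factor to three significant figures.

1.46

X(53.4°)/X(29.3°) = sec 53.4° / sec 29.3° = cos 29.3° / cos 53.4° = 0.8721/0.5962 = 1.4627.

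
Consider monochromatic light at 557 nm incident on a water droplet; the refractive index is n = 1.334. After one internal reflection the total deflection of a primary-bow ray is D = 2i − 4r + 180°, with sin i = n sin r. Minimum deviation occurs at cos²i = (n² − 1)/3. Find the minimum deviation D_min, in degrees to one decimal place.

138.1°

cos²i = (1.77956 − 1)/3 = 0.25985; i = arccos(0.50976) = 59.352°.
sin r = sin 59.352°/1.334 = 0.64492; r = 40.159°.
D_min = 2·59.352° − 4·40.159° + 180° = 138.067°.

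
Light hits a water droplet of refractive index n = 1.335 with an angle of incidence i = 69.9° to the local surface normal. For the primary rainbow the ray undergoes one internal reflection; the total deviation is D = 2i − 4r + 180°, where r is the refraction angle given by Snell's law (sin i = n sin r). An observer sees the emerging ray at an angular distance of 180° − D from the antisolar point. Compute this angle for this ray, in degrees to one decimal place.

sin r = sin 69.9° / 1.335 = 0.9391/1.335 = 0.7034; r = 44.70°.
D = 2·69.9° − 4·44.70° + 180° = 139.80° − 178.82° + 180° = 140.98°.
Angle from antisolar point = 180° − D = 39.02°.

39.0°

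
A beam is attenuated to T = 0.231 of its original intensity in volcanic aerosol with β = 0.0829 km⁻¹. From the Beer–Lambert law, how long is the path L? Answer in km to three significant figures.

Beer–Lambert: T = exp(−βL) ⇒ L = −ln(T)/β = −ln(0.231)/0.0829 = 1.4653/0.0829 = 17.68 km.

17.7 km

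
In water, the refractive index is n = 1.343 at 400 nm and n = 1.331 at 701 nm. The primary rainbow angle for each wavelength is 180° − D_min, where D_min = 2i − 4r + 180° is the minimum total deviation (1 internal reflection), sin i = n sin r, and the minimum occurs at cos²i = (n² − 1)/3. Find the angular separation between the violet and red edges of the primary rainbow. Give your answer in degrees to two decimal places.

At 400 nm (n = 1.343): cos²i = 0.26788 → i = 58.830°, r = 39.577°, D_min = 139.354°, rainbow angle = 40.646°.
At 701 nm (n = 1.331): cos²i = 0.25719 → i = 59.527°, r = 40.356°, D_min = 137.630°, rainbow angle = 42.370°.
Angular width = |40.646° − 42.370°| = 1.724°.

1.72°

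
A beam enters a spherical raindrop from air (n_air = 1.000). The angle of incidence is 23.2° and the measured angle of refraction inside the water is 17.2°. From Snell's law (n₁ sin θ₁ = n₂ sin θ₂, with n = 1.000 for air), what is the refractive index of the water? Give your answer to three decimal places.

1.332

n = sin θ_i / sin θ_r = sin 23.2° / sin 17.2° = 0.3939 / 0.2957 = 1.3322.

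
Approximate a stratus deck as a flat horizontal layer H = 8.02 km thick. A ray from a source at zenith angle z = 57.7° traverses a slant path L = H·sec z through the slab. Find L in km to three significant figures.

sec z = 1/cos 57.7° = 1.8714.
L = 8.02 × 1.8714 = 15.009 km.

15.0 km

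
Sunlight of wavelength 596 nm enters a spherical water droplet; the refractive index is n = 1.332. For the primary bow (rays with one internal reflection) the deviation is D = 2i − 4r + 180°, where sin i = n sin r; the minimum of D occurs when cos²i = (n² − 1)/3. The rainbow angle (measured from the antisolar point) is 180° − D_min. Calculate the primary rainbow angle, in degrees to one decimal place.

42.2°

cos²i = (1.77422 − 1)/3 = 0.25807; i = arccos(0.50801) = 59.469°.
sin r = sin 59.469°/1.332 = 0.64666; r = 40.290°.
D_min = 2·59.469° − 4·40.290° + 180° = 137.776°.
Rainbow angle = 180° − D_min = 42.224°.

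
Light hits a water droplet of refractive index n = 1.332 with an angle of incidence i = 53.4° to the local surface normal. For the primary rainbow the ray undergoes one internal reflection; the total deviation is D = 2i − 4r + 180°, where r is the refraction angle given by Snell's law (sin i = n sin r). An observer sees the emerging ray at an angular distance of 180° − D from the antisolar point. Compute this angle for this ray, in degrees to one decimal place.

sin r = sin 53.4° / 1.332 = 0.8028/1.332 = 0.6027; r = 37.06°.
D = 2·53.4° − 4·37.06° + 180° = 106.80° − 148.26° + 180° = 138.54°.
Angle from antisolar point = 180° − D = 41.46°.

41.5°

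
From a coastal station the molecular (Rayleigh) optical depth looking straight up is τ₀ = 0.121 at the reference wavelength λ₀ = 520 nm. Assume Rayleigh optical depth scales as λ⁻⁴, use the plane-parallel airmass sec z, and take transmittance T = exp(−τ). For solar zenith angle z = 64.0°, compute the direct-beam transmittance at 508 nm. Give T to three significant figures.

sec 64.0° = 2.2812.
τ = 0.121 × (520/508)⁴ × 2.2812 = 0.121 × 1.0979 × 2.2812 = 0.3030.
T = exp(−0.3030) = 0.7386.

0.739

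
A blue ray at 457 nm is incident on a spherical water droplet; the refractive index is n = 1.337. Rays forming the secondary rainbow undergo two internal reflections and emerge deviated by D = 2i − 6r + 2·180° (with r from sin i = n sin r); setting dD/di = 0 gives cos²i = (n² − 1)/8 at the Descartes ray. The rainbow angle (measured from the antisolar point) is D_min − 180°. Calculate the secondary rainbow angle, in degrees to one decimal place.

cos²i = (1.78757 − 1)/8 = 0.09845; i = arccos(0.31376) = 71.714°.
sin r = sin 71.714°/1.337 = 0.71017; r = 45.249°.
D_min = 2·71.714° − 6·45.249° + 360° = 231.934°.
Rainbow angle = D_min − 180° = 51.934°.

51.9°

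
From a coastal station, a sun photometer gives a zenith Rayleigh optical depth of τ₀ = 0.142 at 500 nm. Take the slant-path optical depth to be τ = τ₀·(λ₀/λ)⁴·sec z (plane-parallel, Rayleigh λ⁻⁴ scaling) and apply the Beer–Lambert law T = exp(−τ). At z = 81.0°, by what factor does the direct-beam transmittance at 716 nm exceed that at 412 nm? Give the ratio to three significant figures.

5.77

Airmass: sec 81.0° = 6.3925.
τ(716 nm) = 0.142 × (500/716)⁴ × 6.3925 = 0.142 × 0.2378 × 6.3925 = 0.2159.
τ(412 nm) = 0.142 × (500/412)⁴ × 6.3925 = 0.142 × 2.1692 × 6.3925 = 1.9690.
T(716)/T(412) = exp(τ_B − τ_A) = exp(1.7531) = 5.7727.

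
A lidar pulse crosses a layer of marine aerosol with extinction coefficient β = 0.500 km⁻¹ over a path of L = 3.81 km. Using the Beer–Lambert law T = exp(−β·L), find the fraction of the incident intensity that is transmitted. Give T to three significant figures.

0.149

τ = β·L = 0.500 × 3.81 = 1.9050.
T = exp(−1.9050) = 0.1488.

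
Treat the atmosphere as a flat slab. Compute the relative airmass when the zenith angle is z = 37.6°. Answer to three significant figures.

1.26

X = sec z = 1/cos 37.6° = 1/0.7923 = 1.2622.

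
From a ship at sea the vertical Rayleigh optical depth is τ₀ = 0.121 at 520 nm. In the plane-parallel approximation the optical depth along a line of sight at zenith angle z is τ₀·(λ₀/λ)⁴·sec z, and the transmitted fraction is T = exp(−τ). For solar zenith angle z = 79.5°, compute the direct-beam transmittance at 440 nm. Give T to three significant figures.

sec 79.5° = 5.4874.
τ = 0.121 × (520/440)⁴ × 5.4874 = 0.121 × 1.9508 × 5.4874 = 1.2953.
T = exp(−1.2953) = 0.2738.

0.274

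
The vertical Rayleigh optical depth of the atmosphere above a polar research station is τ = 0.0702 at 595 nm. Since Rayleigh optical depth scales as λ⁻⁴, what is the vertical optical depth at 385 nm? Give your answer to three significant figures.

τ(385 nm) = τ(595 nm) × (595/385)⁴ = 0.0702 × (1.5455)⁴ = 0.0702 × 5.7046 = 0.4005.

0.400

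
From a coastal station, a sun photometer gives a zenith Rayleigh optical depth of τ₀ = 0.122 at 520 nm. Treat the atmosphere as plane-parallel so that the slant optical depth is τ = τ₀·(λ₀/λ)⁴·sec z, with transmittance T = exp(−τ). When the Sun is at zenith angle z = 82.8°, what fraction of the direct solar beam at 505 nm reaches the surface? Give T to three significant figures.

0.335

sec 82.8° = 7.9787.
τ = 0.122 × (520/505)⁴ × 7.9787 = 0.122 × 1.1242 × 7.9787 = 1.0943.
T = exp(−1.0943) = 0.3348.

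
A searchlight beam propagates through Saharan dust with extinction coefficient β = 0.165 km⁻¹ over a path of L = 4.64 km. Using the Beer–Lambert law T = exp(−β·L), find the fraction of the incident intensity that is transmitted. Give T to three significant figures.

τ = β·L = 0.165 × 4.64 = 0.7656.
T = exp(−0.7656) = 0.4651.

0.465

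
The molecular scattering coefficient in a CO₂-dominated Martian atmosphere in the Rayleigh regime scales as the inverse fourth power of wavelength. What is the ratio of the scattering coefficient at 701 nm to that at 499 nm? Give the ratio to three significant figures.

0.257

Rayleigh scattering ∝ λ⁻⁴, so the ratio of coefficients is the inverse fourth power of the wavelength ratio.
σ(701)/σ(499) = (499/701)⁴ = (0.7118)⁴ = 0.2568.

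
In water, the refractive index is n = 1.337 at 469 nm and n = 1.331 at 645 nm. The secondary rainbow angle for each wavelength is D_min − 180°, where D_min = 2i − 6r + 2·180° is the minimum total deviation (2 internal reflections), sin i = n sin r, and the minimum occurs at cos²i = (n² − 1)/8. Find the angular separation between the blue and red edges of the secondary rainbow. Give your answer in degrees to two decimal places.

1.57°

At 469 nm (n = 1.337): cos²i = 0.09845 → i = 71.714°, r = 45.249°, D_min = 231.934°, rainbow angle = 51.934°.
At 645 nm (n = 1.331): cos²i = 0.09645 → i = 71.907°, r = 45.575°, D_min = 230.365°, rainbow angle = 50.365°.
Angular width = |51.934° − 50.365°| = 1.569°.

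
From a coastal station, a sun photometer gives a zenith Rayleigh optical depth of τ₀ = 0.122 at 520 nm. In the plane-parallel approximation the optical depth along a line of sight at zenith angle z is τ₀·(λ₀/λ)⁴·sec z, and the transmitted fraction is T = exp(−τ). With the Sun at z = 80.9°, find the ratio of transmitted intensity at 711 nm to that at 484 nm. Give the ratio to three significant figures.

2.24

Airmass: sec 80.9° = 6.3228.
τ(711 nm) = 0.122 × (520/711)⁴ × 6.3228 = 0.122 × 0.2861 × 6.3228 = 0.2207.
τ(484 nm) = 0.122 × (520/484)⁴ × 6.3228 = 0.122 × 1.3324 × 6.3228 = 1.0278.
T(711)/T(484) = exp(τ_B − τ_A) = exp(0.8071) = 2.2414.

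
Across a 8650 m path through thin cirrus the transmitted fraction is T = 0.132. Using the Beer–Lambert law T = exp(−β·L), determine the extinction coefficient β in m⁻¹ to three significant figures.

0.000234 m⁻¹

Beer–Lambert: T = exp(−βL) ⇒ β = −ln(T)/L = −ln(0.132)/8650 = 2.0250/8650 = 0.0002341 m⁻¹.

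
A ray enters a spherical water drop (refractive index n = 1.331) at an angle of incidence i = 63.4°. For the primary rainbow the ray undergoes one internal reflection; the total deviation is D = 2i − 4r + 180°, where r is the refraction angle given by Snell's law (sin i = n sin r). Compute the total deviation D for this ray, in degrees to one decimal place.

138.0°

sin r = sin 63.4° / 1.331 = 0.8942/1.331 = 0.6718; r = 42.21°.
D = 2·63.4° − 4·42.21° + 180° = 126.80° − 168.82° + 180° = 137.98°.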